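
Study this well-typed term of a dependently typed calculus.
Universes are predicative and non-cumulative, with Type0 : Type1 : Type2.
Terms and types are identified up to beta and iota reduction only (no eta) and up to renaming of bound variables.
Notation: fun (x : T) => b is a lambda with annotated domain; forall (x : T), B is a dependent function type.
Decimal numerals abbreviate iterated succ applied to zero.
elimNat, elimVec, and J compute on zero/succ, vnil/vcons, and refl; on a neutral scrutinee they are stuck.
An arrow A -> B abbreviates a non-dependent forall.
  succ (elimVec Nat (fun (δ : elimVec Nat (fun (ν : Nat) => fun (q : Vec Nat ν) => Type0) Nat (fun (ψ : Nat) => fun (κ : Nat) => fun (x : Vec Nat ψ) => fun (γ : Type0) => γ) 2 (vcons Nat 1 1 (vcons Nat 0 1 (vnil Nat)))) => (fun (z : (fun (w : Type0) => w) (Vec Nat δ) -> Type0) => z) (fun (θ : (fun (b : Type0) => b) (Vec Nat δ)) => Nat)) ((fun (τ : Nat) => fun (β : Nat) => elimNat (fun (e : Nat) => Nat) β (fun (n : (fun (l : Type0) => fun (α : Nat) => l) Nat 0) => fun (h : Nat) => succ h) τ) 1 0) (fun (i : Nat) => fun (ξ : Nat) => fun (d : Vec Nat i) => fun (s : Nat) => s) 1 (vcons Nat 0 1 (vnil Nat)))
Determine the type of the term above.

type:
  Nat


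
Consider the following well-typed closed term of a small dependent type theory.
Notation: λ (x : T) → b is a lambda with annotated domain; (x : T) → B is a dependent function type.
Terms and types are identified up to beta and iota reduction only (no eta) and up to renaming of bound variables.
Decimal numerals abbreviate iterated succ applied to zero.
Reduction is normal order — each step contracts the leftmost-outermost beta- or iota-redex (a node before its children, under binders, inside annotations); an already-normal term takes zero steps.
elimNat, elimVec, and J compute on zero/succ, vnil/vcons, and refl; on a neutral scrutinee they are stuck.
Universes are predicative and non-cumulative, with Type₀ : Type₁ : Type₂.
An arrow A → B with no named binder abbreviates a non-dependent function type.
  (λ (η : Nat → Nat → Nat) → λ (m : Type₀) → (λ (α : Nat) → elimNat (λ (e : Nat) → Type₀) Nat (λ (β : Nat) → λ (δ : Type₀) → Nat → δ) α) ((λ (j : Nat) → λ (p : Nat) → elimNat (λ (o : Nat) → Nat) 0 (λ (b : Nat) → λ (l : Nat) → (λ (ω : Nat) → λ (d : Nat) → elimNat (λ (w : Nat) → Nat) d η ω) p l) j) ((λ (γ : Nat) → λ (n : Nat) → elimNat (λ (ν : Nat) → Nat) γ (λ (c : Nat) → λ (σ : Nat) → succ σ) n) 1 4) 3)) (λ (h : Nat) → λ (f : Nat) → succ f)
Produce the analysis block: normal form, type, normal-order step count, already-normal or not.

reduced normal form:
  λ (η : Type₀) → Nat → Nat → Nat → Nat → Nat → Nat → Nat → Nat → Nat → Nat → Nat → Nat → Nat → Nat → Nat → Nat
inferred type:
  Type₀ → Type₀
steps to reach normal form (normal order): 93
term was already normal: no
first redex: a beta-redex


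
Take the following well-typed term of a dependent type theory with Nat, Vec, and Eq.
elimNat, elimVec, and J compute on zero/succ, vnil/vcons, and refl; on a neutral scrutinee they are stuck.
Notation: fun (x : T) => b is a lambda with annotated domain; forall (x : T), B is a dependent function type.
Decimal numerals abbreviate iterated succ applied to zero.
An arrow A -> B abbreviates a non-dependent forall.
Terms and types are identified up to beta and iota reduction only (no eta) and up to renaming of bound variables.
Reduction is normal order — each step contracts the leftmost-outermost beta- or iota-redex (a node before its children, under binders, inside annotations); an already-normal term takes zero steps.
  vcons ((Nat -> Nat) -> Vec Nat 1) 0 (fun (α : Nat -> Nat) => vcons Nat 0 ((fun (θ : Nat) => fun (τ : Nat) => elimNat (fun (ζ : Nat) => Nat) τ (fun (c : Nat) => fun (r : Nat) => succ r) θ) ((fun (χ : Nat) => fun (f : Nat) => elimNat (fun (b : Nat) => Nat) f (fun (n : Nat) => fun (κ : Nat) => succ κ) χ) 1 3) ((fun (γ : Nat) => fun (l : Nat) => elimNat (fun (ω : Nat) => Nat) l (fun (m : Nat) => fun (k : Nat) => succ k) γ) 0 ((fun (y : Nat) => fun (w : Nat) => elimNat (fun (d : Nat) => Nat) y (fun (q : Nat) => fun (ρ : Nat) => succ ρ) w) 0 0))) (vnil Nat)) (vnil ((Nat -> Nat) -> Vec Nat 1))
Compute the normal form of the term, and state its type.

reduced normal form:
  vcons ((Nat -> Nat) -> Vec Nat 1) 0 (fun (α : Nat -> Nat) => vcons Nat 0 4 (vnil Nat)) (vnil ((Nat -> Nat) -> Vec Nat 1))
inferred type:
  Vec ((Nat -> Nat) -> Vec Nat 1) 1


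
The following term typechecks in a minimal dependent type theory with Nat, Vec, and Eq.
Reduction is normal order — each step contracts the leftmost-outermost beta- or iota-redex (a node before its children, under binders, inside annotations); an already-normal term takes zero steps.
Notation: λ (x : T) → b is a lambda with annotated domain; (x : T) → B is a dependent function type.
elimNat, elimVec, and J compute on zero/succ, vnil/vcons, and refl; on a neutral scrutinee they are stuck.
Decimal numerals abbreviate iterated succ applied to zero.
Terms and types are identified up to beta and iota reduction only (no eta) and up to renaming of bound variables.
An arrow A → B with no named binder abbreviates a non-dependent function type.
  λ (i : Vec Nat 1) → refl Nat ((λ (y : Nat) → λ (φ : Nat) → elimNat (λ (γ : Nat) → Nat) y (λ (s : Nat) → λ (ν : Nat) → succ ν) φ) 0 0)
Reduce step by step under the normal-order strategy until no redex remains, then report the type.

normal-order reduction sequence:
  λ (i : Vec Nat 1) → refl Nat ((λ (y : Nat) → λ (φ : Nat) → elimNat (λ (γ : Nat) → Nat) y (λ (s : Nat) → λ (ν : Nat) → succ ν) φ) 0 0)
  ~> λ (i : Vec Nat 1) → refl Nat ((λ (y : Nat) → elimNat (λ (φ : Nat) → Nat) 0 (λ (γ : Nat) → λ (s : Nat) → succ s) y) 0)
  ~> λ (i : Vec Nat 1) → refl Nat (elimNat (λ (y : Nat) → Nat) 0 (λ (φ : Nat) → λ (γ : Nat) → succ γ) 0)
  ~> λ (i : Vec Nat 1) → refl Nat 0
the term's type:
  Vec Nat 1 → Eq Nat 0 0


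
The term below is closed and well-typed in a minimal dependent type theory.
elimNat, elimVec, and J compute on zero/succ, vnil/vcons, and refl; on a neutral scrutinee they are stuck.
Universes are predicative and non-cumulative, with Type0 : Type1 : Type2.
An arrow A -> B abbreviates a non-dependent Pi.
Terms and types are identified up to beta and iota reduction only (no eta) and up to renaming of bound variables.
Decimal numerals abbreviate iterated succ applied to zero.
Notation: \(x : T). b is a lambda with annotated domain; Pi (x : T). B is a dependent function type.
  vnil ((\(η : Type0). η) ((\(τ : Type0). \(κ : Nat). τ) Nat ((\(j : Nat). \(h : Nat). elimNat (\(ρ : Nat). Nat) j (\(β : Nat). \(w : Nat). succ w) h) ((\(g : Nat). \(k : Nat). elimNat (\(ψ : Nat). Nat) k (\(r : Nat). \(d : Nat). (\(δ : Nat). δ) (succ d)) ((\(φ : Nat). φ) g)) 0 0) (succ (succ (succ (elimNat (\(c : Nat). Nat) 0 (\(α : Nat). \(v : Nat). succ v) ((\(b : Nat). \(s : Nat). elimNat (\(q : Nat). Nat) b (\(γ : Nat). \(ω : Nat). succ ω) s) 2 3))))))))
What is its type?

inferred type:
  Vec Nat 0


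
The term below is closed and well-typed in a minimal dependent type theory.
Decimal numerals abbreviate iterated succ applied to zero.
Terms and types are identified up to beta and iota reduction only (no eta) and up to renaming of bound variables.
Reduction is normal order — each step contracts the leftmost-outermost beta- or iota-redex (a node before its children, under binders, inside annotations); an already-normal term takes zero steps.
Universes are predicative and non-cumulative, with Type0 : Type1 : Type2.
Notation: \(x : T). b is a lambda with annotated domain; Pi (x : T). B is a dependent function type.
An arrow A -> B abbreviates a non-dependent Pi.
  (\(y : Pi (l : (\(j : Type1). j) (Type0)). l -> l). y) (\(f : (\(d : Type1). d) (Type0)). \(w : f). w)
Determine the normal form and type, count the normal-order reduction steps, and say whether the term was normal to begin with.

normal form:
  \(y : Type0). \(l : y). l
type:
  Pi (y : Type0). y -> y
normal-order step count: 2
term was already normal: no
first contracted redex: a beta-redex


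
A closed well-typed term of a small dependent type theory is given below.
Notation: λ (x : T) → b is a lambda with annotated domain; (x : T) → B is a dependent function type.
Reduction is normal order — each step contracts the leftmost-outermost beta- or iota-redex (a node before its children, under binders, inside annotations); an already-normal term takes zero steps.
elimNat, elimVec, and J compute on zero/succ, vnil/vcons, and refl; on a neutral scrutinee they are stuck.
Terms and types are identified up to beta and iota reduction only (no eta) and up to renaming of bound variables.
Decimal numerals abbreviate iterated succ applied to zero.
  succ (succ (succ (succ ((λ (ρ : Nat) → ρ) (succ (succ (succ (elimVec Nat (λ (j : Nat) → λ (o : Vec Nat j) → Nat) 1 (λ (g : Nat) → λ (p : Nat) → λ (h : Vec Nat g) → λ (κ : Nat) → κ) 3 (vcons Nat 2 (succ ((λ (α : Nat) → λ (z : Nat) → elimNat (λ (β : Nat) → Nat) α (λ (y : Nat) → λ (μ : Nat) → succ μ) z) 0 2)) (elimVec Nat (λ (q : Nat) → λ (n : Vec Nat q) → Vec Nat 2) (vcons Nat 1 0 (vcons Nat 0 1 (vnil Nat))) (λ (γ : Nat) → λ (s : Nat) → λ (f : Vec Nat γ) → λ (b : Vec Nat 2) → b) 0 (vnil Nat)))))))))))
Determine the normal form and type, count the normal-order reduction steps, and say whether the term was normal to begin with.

resulting normal form:
  8
type:
  Nat
reduction steps (normal order): 18
already normal: no
first redex: a beta-redex


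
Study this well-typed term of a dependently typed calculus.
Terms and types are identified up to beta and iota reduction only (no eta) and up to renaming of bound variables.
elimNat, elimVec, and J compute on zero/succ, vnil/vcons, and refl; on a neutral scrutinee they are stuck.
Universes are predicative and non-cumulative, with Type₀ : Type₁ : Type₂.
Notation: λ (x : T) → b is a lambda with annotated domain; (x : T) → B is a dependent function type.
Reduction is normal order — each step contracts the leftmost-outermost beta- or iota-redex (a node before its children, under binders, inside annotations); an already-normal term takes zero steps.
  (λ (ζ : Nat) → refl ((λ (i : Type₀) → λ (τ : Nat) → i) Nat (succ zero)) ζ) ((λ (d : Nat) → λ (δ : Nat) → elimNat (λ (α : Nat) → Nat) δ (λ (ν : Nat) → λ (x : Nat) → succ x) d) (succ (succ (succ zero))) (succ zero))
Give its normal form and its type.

normal form:
  refl Nat (succ (succ (succ (succ zero))))
inferred type:
  Eq Nat (succ (succ (succ (succ zero)))) (succ (succ (succ (succ zero))))


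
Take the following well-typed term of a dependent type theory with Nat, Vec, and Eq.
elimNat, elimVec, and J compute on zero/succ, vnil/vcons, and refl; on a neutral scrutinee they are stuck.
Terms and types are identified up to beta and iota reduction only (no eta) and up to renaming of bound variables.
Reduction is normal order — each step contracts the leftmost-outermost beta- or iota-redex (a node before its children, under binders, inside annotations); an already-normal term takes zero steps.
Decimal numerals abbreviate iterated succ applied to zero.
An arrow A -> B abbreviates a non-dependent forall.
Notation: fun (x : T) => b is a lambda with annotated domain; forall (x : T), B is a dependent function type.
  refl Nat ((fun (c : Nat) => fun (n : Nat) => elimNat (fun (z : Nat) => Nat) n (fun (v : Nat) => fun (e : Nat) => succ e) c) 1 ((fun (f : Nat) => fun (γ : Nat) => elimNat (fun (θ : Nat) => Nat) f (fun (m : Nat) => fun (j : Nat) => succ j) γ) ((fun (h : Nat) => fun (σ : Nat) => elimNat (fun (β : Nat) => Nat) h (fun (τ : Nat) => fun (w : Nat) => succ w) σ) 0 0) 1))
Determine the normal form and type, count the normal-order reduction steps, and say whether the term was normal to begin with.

reduced normal form:
  refl Nat 2
type:
  Eq Nat 2 2
steps to reach normal form (normal order): 15
already normal: no
first contracted redex: a beta-redex


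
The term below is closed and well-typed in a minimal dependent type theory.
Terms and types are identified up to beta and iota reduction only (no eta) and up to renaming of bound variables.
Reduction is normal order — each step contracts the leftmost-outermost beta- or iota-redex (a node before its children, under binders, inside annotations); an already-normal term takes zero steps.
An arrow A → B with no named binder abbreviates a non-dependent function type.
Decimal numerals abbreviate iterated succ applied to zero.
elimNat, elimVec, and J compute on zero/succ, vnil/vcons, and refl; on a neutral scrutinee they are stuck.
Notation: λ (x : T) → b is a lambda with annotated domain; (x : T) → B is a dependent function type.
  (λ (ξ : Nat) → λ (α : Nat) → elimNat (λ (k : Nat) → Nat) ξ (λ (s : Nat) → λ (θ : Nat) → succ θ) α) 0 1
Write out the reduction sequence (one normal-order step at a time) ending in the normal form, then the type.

reduction (normal order):
  (λ (ξ : Nat) → λ (α : Nat) → elimNat (λ (k : Nat) → Nat) ξ (λ (s : Nat) → λ (θ : Nat) → succ θ) α) 0 1
  ~> (λ (ξ : Nat) → elimNat (λ (α : Nat) → Nat) 0 (λ (k : Nat) → λ (s : Nat) → succ s) ξ) 1
  ~> elimNat (λ (ξ : Nat) → Nat) 0 (λ (α : Nat) → λ (k : Nat) → succ k) 1
  ~> (λ (ξ : Nat) → λ (α : Nat) → succ α) 0 (elimNat (λ (k : Nat) → Nat) 0 (λ (s : Nat) → λ (θ : Nat) → succ θ) 0)
  ~> (λ (ξ : Nat) → succ ξ) (elimNat (λ (α : Nat) → Nat) 0 (λ (k : Nat) → λ (s : Nat) → succ s) 0)
  ~> succ (elimNat (λ (ξ : Nat) → Nat) 0 (λ (α : Nat) → λ (k : Nat) → succ k) 0)
  ~> 1
the term's type:
  Nat


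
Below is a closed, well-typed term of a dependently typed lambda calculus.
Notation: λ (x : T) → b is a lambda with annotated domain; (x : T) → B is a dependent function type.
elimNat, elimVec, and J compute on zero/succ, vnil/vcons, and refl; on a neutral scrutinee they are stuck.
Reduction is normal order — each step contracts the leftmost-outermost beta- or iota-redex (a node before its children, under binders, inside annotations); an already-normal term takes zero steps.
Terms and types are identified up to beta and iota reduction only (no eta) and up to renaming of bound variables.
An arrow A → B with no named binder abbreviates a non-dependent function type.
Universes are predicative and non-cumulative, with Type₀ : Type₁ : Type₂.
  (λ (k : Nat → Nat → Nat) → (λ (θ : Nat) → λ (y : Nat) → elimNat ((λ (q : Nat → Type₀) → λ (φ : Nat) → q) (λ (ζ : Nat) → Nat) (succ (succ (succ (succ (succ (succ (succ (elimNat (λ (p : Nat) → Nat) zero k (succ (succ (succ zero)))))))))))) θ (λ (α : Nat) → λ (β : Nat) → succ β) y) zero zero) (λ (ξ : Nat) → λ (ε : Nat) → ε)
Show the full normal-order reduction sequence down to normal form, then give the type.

reduction (normal order):
  (λ (k : Nat → Nat → Nat) → (λ (θ : Nat) → λ (y : Nat) → elimNat ((λ (q : Nat → Type₀) → λ (φ : Nat) → q) (λ (ζ : Nat) → Nat) (succ (succ (succ (succ (succ (succ (succ (elimNat (λ (p : Nat) → Nat) zero k (succ (succ (succ zero)))))))))))) θ (λ (α : Nat) → λ (β : Nat) → succ β) y) zero zero) (λ (ξ : Nat) → λ (ε : Nat) → ε)
  ~> (λ (k : Nat) → λ (θ : Nat) → elimNat ((λ (y : Nat → Type₀) → λ (q : Nat) → y) (λ (φ : Nat) → Nat) (succ (succ (succ (succ (succ (succ (succ (elimNat (λ (ζ : Nat) → Nat) zero (λ (p : Nat) → λ (α : Nat) → α) (succ (succ (succ zero)))))))))))) k (λ (β : Nat) → λ (ξ : Nat) → succ ξ) θ) zero zero
  ~> (λ (k : Nat) → elimNat ((λ (θ : Nat → Type₀) → λ (y : Nat) → θ) (λ (q : Nat) → Nat) (succ (succ (succ (succ (succ (succ (succ (elimNat (λ (φ : Nat) → Nat) zero (λ (ζ : Nat) → λ (p : Nat) → p) (succ (succ (succ zero)))))))))))) zero (λ (α : Nat) → λ (β : Nat) → succ β) k) zero
  ~> elimNat ((λ (k : Nat → Type₀) → λ (θ : Nat) → k) (λ (y : Nat) → Nat) (succ (succ (succ (succ (succ (succ (succ (elimNat (λ (q : Nat) → Nat) zero (λ (φ : Nat) → λ (ζ : Nat) → ζ) (succ (succ (succ zero)))))))))))) zero (λ (p : Nat) → λ (α : Nat) → succ α) zero
  ~> zero
the term's type:
  Nat


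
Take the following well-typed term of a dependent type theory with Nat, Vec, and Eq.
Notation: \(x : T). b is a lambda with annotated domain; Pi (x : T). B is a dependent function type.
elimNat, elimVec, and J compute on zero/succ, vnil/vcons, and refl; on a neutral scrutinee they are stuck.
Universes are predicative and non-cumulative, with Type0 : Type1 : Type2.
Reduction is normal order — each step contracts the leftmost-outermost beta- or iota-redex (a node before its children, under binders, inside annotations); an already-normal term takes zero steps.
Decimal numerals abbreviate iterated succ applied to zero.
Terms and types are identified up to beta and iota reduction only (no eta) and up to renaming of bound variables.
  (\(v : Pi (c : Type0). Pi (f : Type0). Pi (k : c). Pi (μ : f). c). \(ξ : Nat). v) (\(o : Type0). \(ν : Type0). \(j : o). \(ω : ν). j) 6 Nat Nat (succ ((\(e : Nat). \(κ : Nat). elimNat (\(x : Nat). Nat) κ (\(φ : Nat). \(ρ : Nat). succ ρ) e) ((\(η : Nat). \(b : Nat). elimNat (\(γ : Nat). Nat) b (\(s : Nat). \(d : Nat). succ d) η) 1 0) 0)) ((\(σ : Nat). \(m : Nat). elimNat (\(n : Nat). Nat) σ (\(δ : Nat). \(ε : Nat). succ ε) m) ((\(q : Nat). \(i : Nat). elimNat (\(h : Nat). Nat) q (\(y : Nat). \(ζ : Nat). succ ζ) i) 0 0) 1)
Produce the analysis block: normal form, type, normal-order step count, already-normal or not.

reduced normal form:
  2
the term's type:
  Nat
normal-order step count: 18
already normal: no
first redex: a beta-redex


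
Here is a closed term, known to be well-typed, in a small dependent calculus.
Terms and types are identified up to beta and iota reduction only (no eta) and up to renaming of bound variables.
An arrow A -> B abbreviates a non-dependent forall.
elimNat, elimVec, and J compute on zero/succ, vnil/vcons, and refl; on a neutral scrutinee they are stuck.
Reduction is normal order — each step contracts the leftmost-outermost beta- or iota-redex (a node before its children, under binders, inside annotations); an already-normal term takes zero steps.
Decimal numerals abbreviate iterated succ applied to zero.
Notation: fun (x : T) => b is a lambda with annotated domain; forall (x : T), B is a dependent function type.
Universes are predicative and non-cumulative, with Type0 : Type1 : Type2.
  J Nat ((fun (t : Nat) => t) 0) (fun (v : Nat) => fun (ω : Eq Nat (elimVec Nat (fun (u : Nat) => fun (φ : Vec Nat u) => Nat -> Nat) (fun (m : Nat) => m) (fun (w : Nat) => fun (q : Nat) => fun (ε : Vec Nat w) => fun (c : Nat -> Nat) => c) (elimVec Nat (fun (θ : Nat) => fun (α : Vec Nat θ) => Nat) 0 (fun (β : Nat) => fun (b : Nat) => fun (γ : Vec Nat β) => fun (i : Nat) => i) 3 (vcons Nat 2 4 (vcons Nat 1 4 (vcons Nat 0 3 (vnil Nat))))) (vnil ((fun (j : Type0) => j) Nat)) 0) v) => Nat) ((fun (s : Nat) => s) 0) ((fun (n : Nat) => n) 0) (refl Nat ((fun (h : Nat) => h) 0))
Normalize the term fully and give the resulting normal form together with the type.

resulting normal form:
  0
the term's type:
  Nat


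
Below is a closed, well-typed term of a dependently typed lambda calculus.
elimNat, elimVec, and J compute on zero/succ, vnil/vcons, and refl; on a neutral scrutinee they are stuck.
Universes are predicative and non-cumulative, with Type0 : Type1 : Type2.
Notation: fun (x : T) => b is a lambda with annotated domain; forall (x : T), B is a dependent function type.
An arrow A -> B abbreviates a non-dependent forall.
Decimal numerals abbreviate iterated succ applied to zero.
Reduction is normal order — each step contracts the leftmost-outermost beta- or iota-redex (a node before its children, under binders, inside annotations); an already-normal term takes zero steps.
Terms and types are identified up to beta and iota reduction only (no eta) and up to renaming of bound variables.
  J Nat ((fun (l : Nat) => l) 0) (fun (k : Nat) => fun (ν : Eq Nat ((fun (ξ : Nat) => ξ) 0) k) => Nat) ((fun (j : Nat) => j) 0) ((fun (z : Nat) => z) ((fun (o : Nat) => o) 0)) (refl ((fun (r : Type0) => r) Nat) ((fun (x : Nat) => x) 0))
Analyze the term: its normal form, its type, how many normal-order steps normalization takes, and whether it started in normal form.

reduced normal form:
  0
the term's type:
  Nat
reduction steps (normal order): 2
started in normal form: no
first contracted redex: a J iota-redex


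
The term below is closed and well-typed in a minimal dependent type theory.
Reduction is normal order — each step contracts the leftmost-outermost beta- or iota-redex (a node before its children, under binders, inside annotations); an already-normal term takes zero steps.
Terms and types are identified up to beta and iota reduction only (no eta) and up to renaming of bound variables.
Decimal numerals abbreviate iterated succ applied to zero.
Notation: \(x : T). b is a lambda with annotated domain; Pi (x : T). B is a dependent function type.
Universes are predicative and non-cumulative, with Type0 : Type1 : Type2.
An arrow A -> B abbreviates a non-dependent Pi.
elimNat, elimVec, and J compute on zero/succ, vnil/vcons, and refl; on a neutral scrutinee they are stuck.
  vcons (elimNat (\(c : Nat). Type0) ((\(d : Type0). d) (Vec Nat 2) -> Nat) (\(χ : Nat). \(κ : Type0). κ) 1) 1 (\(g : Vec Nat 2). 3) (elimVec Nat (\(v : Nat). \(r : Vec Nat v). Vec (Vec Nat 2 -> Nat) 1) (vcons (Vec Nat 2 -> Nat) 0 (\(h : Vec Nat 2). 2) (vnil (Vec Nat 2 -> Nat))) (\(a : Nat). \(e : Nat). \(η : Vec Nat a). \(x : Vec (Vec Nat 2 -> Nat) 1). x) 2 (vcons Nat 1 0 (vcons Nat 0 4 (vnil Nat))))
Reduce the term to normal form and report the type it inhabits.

reduced normal form:
  vcons (Vec Nat 2 -> Nat) 1 (\(c : Vec Nat 2). 3) (vcons (Vec Nat 2 -> Nat) 0 (\(d : Vec Nat 2). 2) (vnil (Vec Nat 2 -> Nat)))
type:
  Vec (Vec Nat 2 -> Nat) 2


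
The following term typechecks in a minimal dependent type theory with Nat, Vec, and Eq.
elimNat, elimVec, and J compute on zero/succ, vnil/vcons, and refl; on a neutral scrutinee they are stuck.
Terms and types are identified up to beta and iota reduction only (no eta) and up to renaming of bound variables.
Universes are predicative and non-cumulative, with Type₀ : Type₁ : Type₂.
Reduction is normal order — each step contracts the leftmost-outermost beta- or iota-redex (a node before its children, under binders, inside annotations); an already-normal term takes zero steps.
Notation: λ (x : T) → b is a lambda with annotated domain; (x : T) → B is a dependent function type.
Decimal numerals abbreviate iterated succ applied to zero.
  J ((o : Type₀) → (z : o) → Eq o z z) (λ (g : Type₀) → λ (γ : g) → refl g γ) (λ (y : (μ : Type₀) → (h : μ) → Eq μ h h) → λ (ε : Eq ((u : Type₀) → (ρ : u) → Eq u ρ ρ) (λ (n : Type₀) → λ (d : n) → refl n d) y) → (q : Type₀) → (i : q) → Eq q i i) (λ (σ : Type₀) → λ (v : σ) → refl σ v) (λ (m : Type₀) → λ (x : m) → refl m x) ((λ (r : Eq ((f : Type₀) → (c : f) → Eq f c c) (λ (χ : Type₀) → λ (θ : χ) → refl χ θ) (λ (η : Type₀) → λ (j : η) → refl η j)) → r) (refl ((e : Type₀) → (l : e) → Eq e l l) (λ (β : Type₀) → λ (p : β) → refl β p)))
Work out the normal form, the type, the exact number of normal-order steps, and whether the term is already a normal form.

resulting normal form:
  λ (o : Type₀) → λ (z : o) → refl o z
inferred type:
  (o : Type₀) → (z : o) → Eq o z z
normal-order step count: 2
term was already normal: no
first redex: a beta-redex


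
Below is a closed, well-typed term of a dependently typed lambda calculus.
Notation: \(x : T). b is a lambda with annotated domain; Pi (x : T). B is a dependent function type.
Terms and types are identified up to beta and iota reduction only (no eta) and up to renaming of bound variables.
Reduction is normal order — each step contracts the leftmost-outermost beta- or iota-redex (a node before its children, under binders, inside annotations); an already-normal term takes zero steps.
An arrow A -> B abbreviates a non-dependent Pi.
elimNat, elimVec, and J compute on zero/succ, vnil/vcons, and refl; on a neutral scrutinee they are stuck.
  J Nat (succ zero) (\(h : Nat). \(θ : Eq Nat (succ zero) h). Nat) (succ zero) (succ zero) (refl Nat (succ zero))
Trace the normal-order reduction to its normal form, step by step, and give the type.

normal-order reduction:
  J Nat (succ zero) (\(h : Nat). \(θ : Eq Nat (succ zero) h). Nat) (succ zero) (succ zero) (refl Nat (succ zero))
  ~> succ zero
inferred type:
  Nat


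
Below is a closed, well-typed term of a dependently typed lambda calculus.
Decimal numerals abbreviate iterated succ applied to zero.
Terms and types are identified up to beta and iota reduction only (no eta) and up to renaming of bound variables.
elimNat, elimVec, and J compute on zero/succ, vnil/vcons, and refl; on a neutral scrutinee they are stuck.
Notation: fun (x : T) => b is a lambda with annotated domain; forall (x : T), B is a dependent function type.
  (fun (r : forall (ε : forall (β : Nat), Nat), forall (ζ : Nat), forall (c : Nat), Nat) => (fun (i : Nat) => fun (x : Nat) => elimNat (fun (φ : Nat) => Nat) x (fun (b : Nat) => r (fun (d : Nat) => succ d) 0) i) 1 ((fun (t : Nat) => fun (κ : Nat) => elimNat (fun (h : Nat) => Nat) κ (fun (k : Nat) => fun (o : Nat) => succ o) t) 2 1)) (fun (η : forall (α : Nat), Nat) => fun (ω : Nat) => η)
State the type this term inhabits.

the term's type:
  Nat


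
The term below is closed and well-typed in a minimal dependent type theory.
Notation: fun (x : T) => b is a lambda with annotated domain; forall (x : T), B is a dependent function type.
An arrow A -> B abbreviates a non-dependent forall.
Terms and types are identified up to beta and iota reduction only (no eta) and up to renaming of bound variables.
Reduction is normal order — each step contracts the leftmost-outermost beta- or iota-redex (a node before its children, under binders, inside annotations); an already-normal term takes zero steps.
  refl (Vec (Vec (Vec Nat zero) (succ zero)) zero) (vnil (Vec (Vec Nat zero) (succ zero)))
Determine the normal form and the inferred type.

reduced normal form:
  refl (Vec (Vec (Vec Nat zero) (succ zero)) zero) (vnil (Vec (Vec Nat zero) (succ zero)))
type:
  Eq (Vec (Vec (Vec Nat zero) (succ zero)) zero) (vnil (Vec (Vec Nat zero) (succ zero))) (vnil (Vec (Vec Nat zero) (succ zero)))
observation: no redex remains anywhere in the term; it is its own normal form.


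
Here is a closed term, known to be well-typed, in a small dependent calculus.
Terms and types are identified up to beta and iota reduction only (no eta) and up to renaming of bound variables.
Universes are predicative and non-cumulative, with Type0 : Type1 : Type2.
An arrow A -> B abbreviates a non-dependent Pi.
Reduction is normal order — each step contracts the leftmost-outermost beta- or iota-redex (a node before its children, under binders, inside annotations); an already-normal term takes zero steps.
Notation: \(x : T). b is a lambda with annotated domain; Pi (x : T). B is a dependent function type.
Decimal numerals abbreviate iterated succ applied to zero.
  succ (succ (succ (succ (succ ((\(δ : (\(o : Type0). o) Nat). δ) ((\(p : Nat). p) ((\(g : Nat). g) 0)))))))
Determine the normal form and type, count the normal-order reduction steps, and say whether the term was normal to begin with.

reduced normal form:
  5
inferred type:
  Nat
normal-order step count: 3
term was already normal: no
first contracted redex: a beta-redex


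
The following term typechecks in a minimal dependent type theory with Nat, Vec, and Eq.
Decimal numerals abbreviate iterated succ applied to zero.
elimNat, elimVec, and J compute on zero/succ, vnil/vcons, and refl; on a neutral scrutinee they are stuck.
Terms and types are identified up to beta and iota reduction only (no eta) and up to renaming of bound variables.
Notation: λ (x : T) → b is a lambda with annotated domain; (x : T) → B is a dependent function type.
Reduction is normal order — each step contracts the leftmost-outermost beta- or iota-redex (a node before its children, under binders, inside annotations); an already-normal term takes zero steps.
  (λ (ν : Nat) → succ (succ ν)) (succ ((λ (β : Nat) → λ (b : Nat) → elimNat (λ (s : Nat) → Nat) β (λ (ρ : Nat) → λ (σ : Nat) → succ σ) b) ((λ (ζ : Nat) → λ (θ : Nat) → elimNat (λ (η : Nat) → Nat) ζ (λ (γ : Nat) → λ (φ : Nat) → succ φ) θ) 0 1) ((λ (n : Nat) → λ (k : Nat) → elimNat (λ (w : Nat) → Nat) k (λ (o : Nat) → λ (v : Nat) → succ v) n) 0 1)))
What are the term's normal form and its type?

resulting normal form:
  5
inferred type:
  Nat
observation: 16 normal-order steps normalize the term, beginning with a beta-redex.


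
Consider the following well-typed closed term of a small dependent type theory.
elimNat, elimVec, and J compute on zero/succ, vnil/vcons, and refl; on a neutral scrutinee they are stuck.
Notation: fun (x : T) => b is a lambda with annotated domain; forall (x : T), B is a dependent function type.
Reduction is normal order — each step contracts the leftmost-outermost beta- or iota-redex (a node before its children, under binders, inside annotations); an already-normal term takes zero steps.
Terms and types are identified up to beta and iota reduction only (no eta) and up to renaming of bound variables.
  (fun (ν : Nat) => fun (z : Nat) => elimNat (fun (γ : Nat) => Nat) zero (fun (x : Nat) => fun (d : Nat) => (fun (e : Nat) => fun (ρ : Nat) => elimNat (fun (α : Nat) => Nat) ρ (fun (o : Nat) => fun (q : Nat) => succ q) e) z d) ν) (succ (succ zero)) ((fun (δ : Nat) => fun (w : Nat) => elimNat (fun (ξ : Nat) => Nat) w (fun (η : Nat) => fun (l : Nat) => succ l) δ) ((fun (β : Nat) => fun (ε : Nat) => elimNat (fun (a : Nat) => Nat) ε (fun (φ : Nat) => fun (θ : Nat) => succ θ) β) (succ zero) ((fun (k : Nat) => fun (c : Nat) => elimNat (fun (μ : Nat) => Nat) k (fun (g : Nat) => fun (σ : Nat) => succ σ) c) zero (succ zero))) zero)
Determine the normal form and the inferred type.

resulting normal form:
  succ (succ (succ (succ zero)))
the term's type:
  Nat
observation: contracting a beta-redex first, the term normalizes in 69 steps.


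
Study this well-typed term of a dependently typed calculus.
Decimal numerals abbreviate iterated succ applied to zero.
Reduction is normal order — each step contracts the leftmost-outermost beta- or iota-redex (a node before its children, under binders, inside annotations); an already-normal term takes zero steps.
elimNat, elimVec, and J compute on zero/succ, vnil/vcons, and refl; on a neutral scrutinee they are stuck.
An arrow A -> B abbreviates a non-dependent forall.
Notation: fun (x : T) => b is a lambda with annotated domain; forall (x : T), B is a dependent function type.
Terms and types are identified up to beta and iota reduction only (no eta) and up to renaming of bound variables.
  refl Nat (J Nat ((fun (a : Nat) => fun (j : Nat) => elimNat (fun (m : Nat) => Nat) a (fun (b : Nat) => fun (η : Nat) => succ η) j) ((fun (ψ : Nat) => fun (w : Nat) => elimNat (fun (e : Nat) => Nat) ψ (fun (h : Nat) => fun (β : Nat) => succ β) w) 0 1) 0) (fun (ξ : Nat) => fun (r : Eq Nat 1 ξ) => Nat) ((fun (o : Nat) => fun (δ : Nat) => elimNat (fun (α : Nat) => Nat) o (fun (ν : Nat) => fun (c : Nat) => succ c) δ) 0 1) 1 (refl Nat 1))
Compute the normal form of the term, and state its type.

reduced normal form:
  refl Nat 1
inferred type:
  Eq Nat 1 1
observation: 7 normal-order steps normalize the term, beginning with a J iota-redex.


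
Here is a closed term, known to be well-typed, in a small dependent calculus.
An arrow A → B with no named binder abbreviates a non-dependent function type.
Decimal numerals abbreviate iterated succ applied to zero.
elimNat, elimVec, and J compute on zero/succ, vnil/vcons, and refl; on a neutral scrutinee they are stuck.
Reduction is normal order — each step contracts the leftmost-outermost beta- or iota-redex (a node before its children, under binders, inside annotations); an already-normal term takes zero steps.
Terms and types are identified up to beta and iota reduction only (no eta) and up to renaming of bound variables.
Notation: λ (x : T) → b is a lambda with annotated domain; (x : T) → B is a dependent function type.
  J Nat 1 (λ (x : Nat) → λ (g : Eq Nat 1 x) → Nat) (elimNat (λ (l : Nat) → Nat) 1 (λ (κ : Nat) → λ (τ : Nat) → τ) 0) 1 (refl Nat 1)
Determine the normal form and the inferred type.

reduced normal form:
  1
type:
  Nat
observation: contracting a J iota-redex first, the term normalizes in 2 steps.


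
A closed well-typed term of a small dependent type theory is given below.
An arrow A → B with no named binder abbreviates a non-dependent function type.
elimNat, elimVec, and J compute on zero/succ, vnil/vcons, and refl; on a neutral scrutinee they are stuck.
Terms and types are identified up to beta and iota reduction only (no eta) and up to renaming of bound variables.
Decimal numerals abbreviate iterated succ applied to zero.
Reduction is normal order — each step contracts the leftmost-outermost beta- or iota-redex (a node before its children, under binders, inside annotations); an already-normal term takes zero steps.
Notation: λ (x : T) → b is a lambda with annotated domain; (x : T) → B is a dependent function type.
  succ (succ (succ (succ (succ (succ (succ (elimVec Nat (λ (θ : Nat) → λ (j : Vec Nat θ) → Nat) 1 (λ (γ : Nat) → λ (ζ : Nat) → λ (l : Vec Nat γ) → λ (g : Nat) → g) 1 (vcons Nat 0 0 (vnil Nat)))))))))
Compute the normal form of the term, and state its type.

reduced normal form:
  8
type:
  Nat
observation: 6 normal-order steps normalize the term, beginning with an elimVec iota-redex.


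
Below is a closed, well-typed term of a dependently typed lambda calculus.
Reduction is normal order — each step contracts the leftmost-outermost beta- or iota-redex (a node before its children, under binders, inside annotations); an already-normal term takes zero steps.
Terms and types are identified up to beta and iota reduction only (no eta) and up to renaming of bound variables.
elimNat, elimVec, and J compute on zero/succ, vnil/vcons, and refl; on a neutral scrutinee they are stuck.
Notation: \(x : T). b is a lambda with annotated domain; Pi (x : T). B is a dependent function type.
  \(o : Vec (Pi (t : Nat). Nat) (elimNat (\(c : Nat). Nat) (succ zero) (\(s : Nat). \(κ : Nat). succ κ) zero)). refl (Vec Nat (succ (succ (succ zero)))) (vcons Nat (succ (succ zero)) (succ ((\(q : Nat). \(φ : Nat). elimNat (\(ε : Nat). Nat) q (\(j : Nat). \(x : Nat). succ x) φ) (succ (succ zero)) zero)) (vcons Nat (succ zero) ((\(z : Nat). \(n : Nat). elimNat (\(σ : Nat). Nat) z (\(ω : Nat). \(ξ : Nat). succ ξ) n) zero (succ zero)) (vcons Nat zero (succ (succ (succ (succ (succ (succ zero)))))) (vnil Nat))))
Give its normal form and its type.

resulting normal form:
  \(o : Vec (Pi (t : Nat). Nat) (succ zero)). refl (Vec Nat (succ (succ (succ zero)))) (vcons Nat (succ (succ zero)) (succ (succ (succ zero))) (vcons Nat (succ zero) (succ zero) (vcons Nat zero (succ (succ (succ (succ (succ (succ zero)))))) (vnil Nat))))
type:
  Pi (o : Vec (Pi (t : Nat). Nat) (succ zero)). Eq (Vec Nat (succ (succ (succ zero)))) (vcons Nat (succ (succ zero)) (succ (succ (succ zero))) (vcons Nat (succ zero) (succ zero) (vcons Nat zero (succ (succ (succ (succ (succ (succ zero)))))) (vnil Nat)))) (vcons Nat (succ (succ zero)) (succ (succ (succ zero))) (vcons Nat (succ zero) (succ zero) (vcons Nat zero (succ (succ (succ (succ (succ (succ zero)))))) (vnil Nat))))
observation: the term reaches its normal form after 10 normal-order steps.


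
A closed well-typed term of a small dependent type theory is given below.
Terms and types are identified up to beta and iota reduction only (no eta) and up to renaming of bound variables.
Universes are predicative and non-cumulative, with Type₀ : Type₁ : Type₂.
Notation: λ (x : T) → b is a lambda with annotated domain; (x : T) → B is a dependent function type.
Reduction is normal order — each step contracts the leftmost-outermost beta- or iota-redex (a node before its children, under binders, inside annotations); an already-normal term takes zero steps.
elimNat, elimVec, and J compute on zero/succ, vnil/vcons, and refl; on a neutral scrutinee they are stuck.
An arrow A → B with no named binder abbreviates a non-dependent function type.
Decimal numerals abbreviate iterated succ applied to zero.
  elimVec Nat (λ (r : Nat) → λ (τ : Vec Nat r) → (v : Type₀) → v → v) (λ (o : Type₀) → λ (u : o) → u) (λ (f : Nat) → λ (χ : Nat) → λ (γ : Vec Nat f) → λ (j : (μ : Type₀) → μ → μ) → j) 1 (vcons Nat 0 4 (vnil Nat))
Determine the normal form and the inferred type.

resulting normal form:
  λ (r : Type₀) → λ (τ : r) → τ
type:
  (r : Type₀) → r → r
observation: the term reaches its normal form after 6 normal-order steps.


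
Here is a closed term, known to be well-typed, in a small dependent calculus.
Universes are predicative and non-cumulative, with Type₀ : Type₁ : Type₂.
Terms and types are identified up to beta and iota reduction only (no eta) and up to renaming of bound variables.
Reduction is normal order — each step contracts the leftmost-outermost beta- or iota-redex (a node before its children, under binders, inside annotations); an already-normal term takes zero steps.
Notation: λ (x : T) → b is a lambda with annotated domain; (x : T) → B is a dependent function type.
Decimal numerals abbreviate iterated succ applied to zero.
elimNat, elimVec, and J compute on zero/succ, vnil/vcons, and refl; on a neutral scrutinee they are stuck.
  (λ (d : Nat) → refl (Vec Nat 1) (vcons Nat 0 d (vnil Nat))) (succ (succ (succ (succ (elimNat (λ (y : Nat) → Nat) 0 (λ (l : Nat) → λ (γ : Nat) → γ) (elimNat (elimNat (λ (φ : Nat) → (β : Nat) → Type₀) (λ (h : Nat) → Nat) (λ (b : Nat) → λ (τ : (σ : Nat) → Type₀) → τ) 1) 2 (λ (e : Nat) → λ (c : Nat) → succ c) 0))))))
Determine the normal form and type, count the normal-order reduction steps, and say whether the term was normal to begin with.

reduced normal form:
  refl (Vec Nat 1) (vcons Nat 0 4 (vnil Nat))
type:
  Eq (Vec Nat 1) (vcons Nat 0 4 (vnil Nat)) (vcons Nat 0 4 (vnil Nat))
reduction steps (normal order): 9
term was already normal: no
first contracted redex: a beta-redex


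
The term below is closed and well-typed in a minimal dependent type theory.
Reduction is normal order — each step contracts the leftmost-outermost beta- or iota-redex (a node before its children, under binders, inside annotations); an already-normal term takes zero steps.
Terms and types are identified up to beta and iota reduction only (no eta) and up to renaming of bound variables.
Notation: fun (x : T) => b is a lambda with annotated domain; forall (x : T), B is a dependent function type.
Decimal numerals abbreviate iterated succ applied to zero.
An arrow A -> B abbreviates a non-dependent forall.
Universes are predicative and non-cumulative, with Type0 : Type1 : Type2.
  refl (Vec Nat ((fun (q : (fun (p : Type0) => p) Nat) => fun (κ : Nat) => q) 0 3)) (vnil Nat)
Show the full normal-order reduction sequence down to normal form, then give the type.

reduction (normal order):
  refl (Vec Nat ((fun (q : (fun (p : Type0) => p) Nat) => fun (κ : Nat) => q) 0 3)) (vnil Nat)
  ~> refl (Vec Nat ((fun (q : Nat) => 0) 3)) (vnil Nat)
  ~> refl (Vec Nat 0) (vnil Nat)
type:
  Eq (Vec Nat 0) (vnil Nat) (vnil Nat)


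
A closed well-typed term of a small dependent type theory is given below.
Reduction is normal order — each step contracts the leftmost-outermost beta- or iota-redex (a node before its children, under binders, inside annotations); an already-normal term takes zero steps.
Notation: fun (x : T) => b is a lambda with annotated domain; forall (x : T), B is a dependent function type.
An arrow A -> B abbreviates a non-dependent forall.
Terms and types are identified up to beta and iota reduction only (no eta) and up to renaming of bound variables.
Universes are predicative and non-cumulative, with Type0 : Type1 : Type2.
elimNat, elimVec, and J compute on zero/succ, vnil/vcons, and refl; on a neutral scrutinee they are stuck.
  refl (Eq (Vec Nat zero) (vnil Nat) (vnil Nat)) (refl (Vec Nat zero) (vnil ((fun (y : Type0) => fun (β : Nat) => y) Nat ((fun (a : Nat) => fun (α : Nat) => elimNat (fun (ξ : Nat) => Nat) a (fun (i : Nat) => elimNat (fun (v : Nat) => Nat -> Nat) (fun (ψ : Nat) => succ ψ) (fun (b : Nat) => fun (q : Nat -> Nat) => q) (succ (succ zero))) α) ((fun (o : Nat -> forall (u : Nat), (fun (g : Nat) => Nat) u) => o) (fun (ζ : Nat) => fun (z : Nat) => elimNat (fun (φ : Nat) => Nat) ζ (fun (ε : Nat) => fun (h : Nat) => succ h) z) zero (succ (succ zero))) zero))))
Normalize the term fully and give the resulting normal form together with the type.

reduced normal form:
  refl (Eq (Vec Nat zero) (vnil Nat) (vnil Nat)) (refl (Vec Nat zero) (vnil Nat))
inferred type:
  Eq (Eq (Vec Nat zero) (vnil Nat) (vnil Nat)) (refl (Vec Nat zero) (vnil Nat)) (refl (Vec Nat zero) (vnil Nat))
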